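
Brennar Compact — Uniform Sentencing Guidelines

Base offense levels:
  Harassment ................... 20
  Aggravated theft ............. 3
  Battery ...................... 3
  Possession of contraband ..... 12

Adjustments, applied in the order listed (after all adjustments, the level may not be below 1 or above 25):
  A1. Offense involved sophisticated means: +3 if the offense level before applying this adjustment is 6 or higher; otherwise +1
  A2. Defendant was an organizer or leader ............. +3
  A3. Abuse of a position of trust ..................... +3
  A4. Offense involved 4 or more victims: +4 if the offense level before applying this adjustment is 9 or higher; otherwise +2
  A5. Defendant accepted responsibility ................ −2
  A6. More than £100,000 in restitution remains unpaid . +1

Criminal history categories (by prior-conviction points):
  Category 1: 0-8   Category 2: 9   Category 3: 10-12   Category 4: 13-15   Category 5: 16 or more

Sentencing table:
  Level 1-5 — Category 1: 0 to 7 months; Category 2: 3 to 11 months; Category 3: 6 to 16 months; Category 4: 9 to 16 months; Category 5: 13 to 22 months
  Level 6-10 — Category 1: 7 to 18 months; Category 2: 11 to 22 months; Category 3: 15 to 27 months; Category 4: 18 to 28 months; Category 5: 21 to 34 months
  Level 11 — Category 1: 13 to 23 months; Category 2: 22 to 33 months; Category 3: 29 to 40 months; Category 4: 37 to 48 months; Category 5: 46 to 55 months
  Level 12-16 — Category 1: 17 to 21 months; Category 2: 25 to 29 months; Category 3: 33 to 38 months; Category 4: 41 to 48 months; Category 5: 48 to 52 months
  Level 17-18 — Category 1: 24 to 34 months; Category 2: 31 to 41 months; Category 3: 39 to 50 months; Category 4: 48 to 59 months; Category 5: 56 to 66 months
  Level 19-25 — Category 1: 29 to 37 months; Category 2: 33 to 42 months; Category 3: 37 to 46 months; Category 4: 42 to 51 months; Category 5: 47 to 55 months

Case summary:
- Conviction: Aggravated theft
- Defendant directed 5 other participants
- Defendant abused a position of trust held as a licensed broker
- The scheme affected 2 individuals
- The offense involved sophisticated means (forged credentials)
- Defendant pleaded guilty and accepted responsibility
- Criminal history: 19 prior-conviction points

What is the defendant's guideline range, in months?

Base offense level for aggravated theft: 3.
A1 applies (level before this adjustment is 3 < 6, so +1): 3 + 1 = 4.
A2 applies: 4 + 3 = 7.
A3 applies: 7 + 3 = 10.
A4 does not apply.
A5 applies: 10 − 2 = 8.
Final offense level: 8.
Criminal history: 19 prior points → Category 5 (16+).
Level 8 falls in the 6-10 band.
Grid: Level 6-10 × Category 5 = 21-34 months.

21-34 months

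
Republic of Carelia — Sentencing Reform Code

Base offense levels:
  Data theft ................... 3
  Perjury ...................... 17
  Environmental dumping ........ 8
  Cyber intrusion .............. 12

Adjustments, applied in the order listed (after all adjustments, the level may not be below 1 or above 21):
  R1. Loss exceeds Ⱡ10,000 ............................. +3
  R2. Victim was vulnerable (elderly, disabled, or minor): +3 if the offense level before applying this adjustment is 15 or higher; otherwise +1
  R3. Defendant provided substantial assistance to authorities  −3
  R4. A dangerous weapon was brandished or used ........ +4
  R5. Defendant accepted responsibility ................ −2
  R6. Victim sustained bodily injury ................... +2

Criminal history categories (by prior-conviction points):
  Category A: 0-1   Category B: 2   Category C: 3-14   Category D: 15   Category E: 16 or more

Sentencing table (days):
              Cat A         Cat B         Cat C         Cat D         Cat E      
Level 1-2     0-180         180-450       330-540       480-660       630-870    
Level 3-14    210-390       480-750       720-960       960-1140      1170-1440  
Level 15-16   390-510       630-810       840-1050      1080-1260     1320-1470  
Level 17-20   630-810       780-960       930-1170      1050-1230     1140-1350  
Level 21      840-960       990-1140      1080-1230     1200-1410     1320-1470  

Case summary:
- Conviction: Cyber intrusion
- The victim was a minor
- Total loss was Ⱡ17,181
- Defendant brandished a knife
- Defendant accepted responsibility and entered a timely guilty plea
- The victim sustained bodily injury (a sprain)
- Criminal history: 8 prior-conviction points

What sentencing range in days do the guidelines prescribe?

Base offense level for cyber intrusion: 12.
R1 applies: 12 + 3 = 15.
R2 applies (level before this adjustment is 15 ≥ 15, so +3): 15 + 3 = 18.
R4 applies: 18 + 4 = 22.
R5 applies: 22 − 2 = 20.
R6 applies: 20 + 2 = 22.
Level 22 exceeds the maximum of 21; capped at 21.
Final offense level: 21.
Criminal history: 8 prior points → Category C (3-14).
Level 21 falls in the 21 band.
Grid: Level 21 × Category C = 1080-1230 days.

1080-1230 days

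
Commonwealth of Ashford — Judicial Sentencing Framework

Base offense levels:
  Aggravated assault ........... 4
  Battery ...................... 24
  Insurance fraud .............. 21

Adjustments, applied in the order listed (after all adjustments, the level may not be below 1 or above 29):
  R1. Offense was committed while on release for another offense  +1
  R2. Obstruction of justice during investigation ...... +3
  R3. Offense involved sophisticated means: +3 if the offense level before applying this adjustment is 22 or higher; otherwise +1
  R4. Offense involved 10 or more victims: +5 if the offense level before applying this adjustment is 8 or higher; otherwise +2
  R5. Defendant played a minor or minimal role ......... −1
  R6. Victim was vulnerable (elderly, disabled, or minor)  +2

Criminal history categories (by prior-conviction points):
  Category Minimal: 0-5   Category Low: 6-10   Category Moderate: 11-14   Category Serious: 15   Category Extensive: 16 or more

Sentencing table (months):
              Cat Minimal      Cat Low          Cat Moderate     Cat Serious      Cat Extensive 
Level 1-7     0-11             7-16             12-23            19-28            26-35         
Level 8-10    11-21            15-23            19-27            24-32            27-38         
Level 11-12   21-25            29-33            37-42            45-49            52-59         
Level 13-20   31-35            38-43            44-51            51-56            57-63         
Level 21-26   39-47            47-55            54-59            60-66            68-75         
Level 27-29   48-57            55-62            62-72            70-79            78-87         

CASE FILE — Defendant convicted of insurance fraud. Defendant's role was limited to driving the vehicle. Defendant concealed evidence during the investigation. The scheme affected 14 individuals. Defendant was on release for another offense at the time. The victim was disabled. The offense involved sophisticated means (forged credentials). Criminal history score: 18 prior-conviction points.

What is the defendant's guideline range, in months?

78-87 months

Base offense level for insurance fraud: 21.
R1 applies: 21 + 1 = 22.
R2 applies: 22 + 3 = 25.
R3 applies (level before this adjustment is 25 ≥ 22, so +3): 25 + 3 = 28.
R4 applies (level before this adjustment is 28 ≥ 8, so +5): 28 + 5 = 33.
R5 applies: 33 − 1 = 32.
R6 applies: 32 + 2 = 34.
Level 34 exceeds the maximum of 29; capped at 29.
Final offense level: 29.
Criminal history: 18 prior points → Category Extensive (16+).
Level 29 falls in the 27-29 band.
Grid: Level 27-29 × Category Extensive = 78-87 months.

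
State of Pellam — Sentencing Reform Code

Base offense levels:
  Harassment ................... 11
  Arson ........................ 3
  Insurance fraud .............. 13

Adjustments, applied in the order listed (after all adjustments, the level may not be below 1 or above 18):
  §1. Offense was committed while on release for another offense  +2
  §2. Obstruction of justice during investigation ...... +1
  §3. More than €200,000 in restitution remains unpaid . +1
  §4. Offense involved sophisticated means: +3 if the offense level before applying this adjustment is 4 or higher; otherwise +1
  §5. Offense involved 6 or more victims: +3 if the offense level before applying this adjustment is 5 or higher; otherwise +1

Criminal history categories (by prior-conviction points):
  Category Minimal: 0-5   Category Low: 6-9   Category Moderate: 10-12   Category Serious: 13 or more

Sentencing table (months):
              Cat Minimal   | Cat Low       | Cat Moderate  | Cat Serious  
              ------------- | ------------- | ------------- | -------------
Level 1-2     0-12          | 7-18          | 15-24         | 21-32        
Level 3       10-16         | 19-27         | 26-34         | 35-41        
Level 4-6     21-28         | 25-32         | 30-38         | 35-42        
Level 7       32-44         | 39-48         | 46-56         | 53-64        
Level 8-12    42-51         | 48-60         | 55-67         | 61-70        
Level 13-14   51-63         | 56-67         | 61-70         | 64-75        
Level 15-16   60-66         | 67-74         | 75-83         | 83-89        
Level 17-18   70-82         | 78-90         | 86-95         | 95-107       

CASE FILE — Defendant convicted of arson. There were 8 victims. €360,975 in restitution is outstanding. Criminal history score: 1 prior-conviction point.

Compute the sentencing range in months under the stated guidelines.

21-28 months

Base offense level for arson: 3.
§2 does not apply.
§3 applies: 3 + 1 = 4.
§4 does not apply.
§5 applies (level before this adjustment is 4 < 5, so +1): 4 + 1 = 5.
Final offense level: 5.
Criminal history: 1 prior point → Category Minimal (0-5).
Level 5 falls in the 4-6 band.
Grid: Level 4-6 × Category Minimal = 21-28 months.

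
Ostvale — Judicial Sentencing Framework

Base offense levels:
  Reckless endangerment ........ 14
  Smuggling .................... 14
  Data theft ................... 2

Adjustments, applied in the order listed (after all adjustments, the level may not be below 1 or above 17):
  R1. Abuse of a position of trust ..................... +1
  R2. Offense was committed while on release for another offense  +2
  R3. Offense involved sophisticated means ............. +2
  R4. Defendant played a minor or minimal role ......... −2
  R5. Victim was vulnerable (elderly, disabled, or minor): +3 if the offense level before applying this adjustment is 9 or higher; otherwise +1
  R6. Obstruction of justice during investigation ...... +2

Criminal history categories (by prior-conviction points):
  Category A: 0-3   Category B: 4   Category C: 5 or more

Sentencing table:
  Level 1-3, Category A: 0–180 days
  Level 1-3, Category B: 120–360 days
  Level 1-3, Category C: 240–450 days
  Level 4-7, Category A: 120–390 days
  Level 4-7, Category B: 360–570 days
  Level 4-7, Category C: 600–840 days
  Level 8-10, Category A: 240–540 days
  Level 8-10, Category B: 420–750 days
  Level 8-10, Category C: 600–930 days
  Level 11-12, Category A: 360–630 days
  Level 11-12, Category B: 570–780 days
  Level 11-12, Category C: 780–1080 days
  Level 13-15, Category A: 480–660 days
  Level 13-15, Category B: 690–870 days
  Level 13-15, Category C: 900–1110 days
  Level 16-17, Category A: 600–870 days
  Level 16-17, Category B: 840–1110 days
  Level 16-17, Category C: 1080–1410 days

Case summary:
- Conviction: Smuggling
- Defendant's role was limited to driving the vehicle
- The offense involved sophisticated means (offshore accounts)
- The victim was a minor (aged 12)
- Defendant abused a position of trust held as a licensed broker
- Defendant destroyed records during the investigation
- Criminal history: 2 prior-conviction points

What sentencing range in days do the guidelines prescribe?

600-870 days

Base offense level for smuggling: 14.
R1 applies: 14 + 1 = 15.
R3 applies: 15 + 2 = 17.
R4 applies: 17 − 2 = 15.
R5 applies (level before this adjustment is 15 ≥ 9, so +3): 15 + 3 = 18.
R6 applies: 18 + 2 = 20.
Level 20 exceeds the maximum of 17; capped at 17.
Final offense level: 17.
Criminal history: 2 prior points → Category A (0-3).
Level 17 falls in the 16-17 band.
Grid: Level 16-17 × Category A = 600-870 days.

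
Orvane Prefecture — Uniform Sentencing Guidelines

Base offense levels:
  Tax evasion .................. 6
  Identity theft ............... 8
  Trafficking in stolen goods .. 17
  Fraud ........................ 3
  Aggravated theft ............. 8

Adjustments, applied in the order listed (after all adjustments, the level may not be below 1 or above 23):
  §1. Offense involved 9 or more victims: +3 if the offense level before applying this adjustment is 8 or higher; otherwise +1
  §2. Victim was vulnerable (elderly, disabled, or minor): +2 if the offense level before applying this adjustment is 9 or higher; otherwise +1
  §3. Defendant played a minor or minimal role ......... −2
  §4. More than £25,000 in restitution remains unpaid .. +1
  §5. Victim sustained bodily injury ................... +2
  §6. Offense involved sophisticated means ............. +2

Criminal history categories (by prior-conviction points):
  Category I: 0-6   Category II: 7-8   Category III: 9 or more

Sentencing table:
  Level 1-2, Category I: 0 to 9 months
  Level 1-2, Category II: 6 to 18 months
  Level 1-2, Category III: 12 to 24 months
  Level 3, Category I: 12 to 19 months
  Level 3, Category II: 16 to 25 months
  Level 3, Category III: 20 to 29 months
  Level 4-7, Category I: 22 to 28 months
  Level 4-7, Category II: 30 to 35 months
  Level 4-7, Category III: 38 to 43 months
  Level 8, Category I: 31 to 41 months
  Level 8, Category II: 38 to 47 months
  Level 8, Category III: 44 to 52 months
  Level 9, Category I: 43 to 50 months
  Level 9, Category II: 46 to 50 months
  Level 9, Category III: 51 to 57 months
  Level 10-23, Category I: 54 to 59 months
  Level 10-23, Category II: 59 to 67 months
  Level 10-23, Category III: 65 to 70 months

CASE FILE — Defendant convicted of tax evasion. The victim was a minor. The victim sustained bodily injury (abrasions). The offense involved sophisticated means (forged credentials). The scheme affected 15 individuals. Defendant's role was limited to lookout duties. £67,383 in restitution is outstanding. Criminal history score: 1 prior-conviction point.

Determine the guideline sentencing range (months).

Base offense level for tax evasion: 6.
§1 applies (level before this adjustment is 6 < 8, so +1): 6 + 1 = 7.
§2 applies (level before this adjustment is 7 < 9, so +1): 7 + 1 = 8.
§3 applies: 8 − 2 = 6.
§4 applies: 6 + 1 = 7.
§5 applies: 7 + 2 = 9.
§6 applies: 9 + 2 = 11.
Final offense level: 11.
Criminal history: 1 prior point → Category I (0-6).
Level 11 falls in the 10-23 band.
Grid: Level 10-23 × Category I = 54-59 months.

54-59 months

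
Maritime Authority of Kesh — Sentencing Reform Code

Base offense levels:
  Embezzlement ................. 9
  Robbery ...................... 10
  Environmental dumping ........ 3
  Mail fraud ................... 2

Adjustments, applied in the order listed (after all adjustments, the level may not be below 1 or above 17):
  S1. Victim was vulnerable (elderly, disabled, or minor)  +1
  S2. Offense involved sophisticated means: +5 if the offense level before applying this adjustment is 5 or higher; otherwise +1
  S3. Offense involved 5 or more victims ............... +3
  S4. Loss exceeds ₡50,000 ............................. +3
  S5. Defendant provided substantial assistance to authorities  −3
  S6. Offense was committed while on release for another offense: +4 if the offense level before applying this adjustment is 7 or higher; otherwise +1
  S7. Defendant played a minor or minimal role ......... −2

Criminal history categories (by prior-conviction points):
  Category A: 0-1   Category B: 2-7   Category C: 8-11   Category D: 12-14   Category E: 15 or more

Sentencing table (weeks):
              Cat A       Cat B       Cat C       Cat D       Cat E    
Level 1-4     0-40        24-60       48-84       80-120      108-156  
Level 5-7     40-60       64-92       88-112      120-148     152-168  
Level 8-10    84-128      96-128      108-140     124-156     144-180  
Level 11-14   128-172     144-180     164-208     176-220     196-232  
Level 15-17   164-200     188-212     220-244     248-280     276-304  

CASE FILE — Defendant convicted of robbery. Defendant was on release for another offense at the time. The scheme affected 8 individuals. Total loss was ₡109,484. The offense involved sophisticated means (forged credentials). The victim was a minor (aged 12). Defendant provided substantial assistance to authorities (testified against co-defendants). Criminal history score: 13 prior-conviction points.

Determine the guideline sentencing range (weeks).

Base offense level for robbery: 10.
S1 applies: 10 + 1 = 11.
S2 applies (level before this adjustment is 11 ≥ 5, so +5): 11 + 5 = 16.
S3 applies: 16 + 3 = 19.
S4 applies: 19 + 3 = 22.
S5 applies: 22 − 3 = 19.
S6 applies (level before this adjustment is 19 ≥ 7, so +4): 19 + 4 = 23.
Level 23 exceeds the maximum of 17; capped at 17.
Final offense level: 17.
Criminal history: 13 prior points → Category D (12-14).
Level 17 falls in the 15-17 band.
Grid: Level 15-17 × Category D = 248-280 weeks.

248-280 weeks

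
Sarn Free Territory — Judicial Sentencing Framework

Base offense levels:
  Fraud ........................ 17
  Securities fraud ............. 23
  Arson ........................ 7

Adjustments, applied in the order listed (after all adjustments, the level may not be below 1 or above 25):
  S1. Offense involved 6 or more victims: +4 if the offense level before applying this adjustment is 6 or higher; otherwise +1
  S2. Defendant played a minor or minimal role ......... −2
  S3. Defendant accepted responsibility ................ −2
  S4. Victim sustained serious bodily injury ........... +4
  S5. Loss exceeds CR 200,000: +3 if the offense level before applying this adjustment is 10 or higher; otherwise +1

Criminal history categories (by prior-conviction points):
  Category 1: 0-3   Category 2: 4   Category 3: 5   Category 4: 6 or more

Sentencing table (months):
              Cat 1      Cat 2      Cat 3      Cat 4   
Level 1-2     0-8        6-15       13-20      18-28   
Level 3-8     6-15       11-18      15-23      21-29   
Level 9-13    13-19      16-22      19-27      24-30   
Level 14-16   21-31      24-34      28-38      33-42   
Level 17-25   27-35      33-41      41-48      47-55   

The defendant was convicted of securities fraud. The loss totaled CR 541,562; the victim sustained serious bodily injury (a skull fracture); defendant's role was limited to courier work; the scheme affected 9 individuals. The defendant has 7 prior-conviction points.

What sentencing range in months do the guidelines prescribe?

Base offense level for securities fraud: 23.
S1 applies (level before this adjustment is 23 ≥ 6, so +4): 23 + 4 = 27.
S2 applies: 27 − 2 = 25.
S3 does not apply.
S4 applies: 25 + 4 = 29.
S5 applies (level before this adjustment is 29 ≥ 10, so +3): 29 + 3 = 32.
Level 32 exceeds the maximum of 25; capped at 25.
Final offense level: 25.
Criminal history: 7 prior points → Category 4 (6+).
Level 25 falls in the 17-25 band.
Grid: Level 17-25 × Category 4 = 47-55 months.

47-55 months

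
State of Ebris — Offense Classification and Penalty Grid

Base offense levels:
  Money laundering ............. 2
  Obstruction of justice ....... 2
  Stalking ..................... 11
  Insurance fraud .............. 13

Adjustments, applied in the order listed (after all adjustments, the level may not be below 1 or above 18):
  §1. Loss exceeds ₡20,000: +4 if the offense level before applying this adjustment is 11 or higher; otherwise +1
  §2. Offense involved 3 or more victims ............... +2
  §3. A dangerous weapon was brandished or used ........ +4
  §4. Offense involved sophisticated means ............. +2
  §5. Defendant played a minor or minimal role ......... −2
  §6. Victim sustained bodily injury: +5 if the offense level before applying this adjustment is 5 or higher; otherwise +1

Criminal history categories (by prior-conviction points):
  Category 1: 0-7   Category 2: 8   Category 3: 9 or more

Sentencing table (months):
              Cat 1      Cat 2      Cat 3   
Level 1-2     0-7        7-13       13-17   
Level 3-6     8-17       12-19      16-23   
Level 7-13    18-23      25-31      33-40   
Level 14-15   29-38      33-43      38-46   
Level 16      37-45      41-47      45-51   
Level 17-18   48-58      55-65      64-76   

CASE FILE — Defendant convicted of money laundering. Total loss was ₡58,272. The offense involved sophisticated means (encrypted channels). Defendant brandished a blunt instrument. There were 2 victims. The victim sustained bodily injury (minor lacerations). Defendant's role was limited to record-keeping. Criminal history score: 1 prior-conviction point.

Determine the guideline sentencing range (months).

Base offense level for money laundering: 2.
§1 applies (level before this adjustment is 2 < 11, so +1): 2 + 1 = 3.
§2 does not apply.
§3 applies: 3 + 4 = 7.
§4 applies: 7 + 2 = 9.
§5 applies: 9 − 2 = 7.
§6 applies (level before this adjustment is 7 ≥ 5, so +5): 7 + 5 = 12.
Final offense level: 12.
Criminal history: 1 prior point → Category 1 (0-7).
Level 12 falls in the 7-13 band.
Grid: Level 7-13 × Category 1 = 18-23 months.

18-23 months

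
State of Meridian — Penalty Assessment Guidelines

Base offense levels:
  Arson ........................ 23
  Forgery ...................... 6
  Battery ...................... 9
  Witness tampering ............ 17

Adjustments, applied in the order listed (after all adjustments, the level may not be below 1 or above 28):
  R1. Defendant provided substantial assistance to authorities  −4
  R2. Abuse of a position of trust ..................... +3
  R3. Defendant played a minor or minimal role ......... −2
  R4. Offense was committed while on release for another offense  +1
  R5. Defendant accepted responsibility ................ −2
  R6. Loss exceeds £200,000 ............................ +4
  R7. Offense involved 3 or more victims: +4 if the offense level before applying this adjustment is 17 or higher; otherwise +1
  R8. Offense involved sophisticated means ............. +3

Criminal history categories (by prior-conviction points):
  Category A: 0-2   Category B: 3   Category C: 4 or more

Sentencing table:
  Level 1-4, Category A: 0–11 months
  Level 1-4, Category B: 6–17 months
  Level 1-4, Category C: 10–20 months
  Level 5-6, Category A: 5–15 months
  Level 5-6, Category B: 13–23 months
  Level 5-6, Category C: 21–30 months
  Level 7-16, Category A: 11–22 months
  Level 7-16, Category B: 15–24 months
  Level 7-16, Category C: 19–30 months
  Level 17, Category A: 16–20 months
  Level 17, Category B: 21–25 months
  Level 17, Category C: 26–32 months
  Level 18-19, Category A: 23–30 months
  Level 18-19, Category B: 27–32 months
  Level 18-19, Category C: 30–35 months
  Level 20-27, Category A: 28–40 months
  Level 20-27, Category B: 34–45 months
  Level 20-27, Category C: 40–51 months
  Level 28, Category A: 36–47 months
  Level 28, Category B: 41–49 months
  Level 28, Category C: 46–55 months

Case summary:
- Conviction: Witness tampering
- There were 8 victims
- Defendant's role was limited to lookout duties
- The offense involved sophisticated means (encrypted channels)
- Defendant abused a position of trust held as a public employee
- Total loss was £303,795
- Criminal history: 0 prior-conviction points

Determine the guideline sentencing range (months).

36-47 months

Base offense level for witness tampering: 17.
R2 applies: 17 + 3 = 20.
R3 applies: 20 − 2 = 18.
R6 applies: 18 + 4 = 22.
R7 applies (level before this adjustment is 22 ≥ 17, so +4): 22 + 4 = 26.
R8 applies: 26 + 3 = 29.
Level 29 exceeds the maximum of 28; capped at 28.
Final offense level: 28.
Criminal history: 0 prior points → Category A (0-2).
Level 28 falls in the 28 band.
Grid: Level 28 × Category A = 36-47 months.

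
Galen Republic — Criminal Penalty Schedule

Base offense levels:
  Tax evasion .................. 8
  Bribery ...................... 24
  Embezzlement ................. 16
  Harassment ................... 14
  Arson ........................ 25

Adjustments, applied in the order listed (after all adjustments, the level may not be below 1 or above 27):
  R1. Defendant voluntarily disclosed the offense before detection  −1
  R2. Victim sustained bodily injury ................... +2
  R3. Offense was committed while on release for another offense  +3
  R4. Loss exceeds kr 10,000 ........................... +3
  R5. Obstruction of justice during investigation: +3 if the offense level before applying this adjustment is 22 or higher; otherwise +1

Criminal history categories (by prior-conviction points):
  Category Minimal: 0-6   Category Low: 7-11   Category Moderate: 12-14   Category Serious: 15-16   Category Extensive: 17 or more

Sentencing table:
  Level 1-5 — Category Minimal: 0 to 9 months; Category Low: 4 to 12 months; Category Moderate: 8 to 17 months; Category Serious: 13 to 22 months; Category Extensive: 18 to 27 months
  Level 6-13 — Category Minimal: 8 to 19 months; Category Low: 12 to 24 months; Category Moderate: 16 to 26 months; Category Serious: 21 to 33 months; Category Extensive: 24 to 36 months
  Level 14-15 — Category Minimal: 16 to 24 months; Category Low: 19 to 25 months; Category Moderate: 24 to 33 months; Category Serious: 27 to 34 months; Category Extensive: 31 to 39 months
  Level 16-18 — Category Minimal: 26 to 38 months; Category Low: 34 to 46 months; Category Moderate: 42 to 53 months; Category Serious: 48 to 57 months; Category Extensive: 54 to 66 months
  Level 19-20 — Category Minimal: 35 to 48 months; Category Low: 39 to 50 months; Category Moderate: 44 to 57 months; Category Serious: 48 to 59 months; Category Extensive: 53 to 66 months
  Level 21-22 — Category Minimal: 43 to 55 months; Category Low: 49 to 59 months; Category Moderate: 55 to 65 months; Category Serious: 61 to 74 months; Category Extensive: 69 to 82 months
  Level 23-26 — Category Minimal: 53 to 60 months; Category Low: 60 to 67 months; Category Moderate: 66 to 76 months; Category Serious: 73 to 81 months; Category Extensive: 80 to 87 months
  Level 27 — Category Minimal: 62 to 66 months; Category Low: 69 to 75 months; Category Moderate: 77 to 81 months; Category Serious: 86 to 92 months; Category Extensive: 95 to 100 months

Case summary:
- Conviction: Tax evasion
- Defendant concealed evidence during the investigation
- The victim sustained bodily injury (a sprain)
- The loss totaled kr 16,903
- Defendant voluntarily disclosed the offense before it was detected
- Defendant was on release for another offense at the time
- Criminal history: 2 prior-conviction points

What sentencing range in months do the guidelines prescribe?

Base offense level for tax evasion: 8.
R1 applies: 8 − 1 = 7.
R2 applies: 7 + 2 = 9.
R3 applies: 9 + 3 = 12.
R4 applies: 12 + 3 = 15.
R5 applies (level before this adjustment is 15 < 22, so +1): 15 + 1 = 16.
Final offense level: 16.
Criminal history: 2 prior points → Category Minimal (0-6).
Level 16 falls in the 16-18 band.
Grid: Level 16-18 × Category Minimal = 26-38 months.

26-38 months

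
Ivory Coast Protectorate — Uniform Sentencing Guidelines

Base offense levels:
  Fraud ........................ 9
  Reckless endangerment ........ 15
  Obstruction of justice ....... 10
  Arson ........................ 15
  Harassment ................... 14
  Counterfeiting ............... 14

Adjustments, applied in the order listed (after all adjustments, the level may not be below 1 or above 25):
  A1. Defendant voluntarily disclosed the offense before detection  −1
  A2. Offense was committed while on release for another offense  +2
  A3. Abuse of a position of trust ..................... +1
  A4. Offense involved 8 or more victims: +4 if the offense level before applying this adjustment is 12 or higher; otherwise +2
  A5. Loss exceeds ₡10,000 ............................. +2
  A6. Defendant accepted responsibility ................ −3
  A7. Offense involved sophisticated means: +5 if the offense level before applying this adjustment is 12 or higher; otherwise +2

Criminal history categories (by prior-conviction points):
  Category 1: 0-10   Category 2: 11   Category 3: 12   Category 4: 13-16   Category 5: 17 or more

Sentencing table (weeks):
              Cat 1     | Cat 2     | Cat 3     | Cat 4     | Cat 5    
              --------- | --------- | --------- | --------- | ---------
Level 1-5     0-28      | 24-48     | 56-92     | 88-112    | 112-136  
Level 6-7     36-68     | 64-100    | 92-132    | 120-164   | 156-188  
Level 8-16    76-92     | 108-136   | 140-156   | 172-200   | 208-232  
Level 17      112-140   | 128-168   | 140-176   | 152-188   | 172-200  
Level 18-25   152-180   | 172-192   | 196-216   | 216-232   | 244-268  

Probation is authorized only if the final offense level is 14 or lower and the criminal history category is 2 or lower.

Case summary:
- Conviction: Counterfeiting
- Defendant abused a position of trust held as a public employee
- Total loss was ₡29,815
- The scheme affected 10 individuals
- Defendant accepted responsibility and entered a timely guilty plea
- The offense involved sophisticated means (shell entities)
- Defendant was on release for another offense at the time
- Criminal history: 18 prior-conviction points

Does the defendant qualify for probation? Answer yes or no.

Base offense level for counterfeiting: 14.
A2 applies: 14 + 2 = 16.
A3 applies: 16 + 1 = 17.
A4 applies (level before this adjustment is 17 ≥ 12, so +4): 17 + 4 = 21.
A5 applies: 21 + 2 = 23.
A6 applies: 23 − 3 = 20.
A7 applies (level before this adjustment is 20 ≥ 12, so +5): 20 + 5 = 25.
Final offense level: 25.
Criminal history: 18 prior points → Category 5 (17+).
Level 25 falls in the 18-25 band.
Grid: Level 18-25 × Category 5 = 244-268 weeks.
Probation check: level 25 > 14 and category 5 > 2 → not eligible.

No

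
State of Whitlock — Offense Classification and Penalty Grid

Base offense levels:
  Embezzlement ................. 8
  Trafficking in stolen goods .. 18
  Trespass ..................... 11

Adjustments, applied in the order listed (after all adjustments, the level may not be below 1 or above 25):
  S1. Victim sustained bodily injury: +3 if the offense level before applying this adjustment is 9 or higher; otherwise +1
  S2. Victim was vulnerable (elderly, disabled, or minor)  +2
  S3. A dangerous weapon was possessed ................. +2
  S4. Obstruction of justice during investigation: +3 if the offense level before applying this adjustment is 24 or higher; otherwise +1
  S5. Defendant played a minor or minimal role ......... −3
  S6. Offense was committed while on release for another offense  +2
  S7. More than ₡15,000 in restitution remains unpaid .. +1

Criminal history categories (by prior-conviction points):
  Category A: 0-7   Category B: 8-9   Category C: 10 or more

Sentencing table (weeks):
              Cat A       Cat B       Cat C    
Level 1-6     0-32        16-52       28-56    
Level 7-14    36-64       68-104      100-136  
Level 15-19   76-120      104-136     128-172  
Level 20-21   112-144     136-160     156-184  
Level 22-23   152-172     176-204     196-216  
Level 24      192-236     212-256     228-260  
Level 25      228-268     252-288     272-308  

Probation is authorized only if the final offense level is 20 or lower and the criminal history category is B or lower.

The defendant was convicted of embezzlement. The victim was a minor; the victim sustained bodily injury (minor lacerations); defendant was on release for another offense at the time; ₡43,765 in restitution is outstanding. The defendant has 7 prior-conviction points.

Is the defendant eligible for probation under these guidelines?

Base offense level for embezzlement: 8.
S1 applies (level before this adjustment is 8 < 9, so +1): 8 + 1 = 9.
S2 applies: 9 + 2 = 11.
S3 does not apply.
S6 applies: 11 + 2 = 13.
S7 applies: 13 + 1 = 14.
Final offense level: 14.
Criminal history: 7 prior points → Category A (0-7).
Level 14 falls in the 7-14 band.
Grid: Level 7-14 × Category A = 36-64 weeks.
Probation check: level 14 ≤ 20 and category A ≤ B → eligible.

Yes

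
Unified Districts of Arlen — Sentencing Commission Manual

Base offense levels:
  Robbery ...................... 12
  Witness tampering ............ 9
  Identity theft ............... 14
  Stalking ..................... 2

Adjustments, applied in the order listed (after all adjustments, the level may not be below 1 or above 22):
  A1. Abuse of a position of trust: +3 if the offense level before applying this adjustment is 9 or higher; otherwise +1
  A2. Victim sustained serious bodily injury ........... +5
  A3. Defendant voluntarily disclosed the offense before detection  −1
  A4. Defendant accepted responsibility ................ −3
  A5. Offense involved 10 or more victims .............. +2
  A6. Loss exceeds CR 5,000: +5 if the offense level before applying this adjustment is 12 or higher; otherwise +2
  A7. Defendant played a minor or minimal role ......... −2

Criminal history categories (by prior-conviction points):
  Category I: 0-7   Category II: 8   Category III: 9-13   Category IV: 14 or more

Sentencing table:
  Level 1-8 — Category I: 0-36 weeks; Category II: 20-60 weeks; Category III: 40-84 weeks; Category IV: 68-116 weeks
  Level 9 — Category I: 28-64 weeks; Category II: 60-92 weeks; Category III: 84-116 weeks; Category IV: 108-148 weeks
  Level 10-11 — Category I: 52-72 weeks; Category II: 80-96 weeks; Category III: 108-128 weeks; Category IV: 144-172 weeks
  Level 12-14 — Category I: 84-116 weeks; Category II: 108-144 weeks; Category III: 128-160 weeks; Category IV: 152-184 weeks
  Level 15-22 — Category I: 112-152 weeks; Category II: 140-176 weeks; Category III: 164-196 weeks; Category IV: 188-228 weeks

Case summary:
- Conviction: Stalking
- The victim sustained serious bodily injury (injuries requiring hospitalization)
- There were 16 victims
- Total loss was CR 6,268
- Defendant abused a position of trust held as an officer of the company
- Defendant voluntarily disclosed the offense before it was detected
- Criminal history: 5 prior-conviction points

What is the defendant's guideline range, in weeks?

52-72 weeks

Base offense level for stalking: 2.
A1 applies (level before this adjustment is 2 < 9, so +1): 2 + 1 = 3.
A2 applies: 3 + 5 = 8.
A3 applies: 8 − 1 = 7.
A4 does not apply.
A5 applies: 7 + 2 = 9.
A6 applies (level before this adjustment is 9 < 12, so +2): 9 + 2 = 11.
A7 does not apply.
Final offense level: 11.
Criminal history: 5 prior points → Category I (0-7).
Level 11 falls in the 10-11 band.
Grid: Level 10-11 × Category I = 52-72 weeks.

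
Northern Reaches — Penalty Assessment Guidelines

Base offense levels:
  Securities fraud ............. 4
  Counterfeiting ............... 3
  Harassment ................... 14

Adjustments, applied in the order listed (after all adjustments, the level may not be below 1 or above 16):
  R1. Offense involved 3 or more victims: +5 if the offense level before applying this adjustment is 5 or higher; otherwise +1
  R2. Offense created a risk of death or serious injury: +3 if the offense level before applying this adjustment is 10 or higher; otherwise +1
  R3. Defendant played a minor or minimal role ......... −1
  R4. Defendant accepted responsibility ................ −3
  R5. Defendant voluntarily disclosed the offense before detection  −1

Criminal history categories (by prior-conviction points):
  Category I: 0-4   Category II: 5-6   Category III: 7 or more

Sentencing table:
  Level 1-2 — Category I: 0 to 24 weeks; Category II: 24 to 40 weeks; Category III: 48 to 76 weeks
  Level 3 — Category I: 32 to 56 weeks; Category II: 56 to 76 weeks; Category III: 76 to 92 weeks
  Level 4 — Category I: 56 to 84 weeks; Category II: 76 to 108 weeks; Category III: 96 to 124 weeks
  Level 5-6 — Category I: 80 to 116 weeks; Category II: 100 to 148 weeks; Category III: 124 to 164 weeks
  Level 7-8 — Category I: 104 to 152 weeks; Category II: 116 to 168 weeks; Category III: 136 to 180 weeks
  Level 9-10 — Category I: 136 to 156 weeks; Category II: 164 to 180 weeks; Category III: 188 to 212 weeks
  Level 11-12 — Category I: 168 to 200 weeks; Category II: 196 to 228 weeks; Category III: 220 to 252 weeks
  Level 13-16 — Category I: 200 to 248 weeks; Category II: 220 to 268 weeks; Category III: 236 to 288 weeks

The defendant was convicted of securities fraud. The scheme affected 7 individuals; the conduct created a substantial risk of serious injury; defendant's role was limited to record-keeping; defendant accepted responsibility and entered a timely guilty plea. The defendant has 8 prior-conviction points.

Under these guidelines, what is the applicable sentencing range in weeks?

Base offense level for securities fraud: 4.
R1 applies (level before this adjustment is 4 < 5, so +1): 4 + 1 = 5.
R2 applies (level before this adjustment is 5 < 10, so +1): 5 + 1 = 6.
R3 applies: 6 − 1 = 5.
R4 applies: 5 − 3 = 2.
Final offense level: 2.
Criminal history: 8 prior points → Category III (7+).
Level 2 falls in the 1-2 band.
Grid: Level 1-2 × Category III = 48-76 weeks.

48-76 weeks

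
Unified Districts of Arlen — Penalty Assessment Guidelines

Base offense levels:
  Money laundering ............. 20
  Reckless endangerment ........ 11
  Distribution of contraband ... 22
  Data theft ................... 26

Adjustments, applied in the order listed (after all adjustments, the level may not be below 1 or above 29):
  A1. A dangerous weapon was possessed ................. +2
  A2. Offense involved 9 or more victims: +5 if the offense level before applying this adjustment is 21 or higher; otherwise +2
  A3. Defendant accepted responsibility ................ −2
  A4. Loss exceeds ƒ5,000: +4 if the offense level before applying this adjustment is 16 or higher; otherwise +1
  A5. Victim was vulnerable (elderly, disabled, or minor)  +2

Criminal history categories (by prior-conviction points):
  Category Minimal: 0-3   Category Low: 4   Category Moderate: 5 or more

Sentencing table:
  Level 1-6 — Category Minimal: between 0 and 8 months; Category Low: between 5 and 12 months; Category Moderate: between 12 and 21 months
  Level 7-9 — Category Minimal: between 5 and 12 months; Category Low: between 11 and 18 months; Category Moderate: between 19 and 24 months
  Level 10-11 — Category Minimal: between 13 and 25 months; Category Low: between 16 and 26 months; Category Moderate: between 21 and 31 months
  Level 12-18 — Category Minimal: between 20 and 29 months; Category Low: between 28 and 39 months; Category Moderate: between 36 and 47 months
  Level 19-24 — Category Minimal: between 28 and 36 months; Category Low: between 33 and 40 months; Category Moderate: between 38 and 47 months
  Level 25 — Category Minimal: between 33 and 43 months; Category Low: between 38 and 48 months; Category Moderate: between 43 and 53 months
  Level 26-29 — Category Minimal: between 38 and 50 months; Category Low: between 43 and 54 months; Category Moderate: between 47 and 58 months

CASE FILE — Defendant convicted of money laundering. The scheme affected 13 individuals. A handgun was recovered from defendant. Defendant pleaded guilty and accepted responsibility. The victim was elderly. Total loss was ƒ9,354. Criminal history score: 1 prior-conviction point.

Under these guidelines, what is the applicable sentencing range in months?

38-50 months

Base offense level for money laundering: 20.
A1 applies: 20 + 2 = 22.
A2 applies (level before this adjustment is 22 ≥ 21, so +5): 22 + 5 = 27.
A3 applies: 27 − 2 = 25.
A4 applies (level before this adjustment is 25 ≥ 16, so +4): 25 + 4 = 29.
A5 applies: 29 + 2 = 31.
Level 31 exceeds the maximum of 29; capped at 29.
Final offense level: 29.
Criminal history: 1 prior point → Category Minimal (0-3).
Level 29 falls in the 26-29 band.
Grid: Level 26-29 × Category Minimal = 38-50 months.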